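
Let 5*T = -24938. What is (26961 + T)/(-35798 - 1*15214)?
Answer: -109867/255060 ≈ -0.43075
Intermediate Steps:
T = -24938/5 (T = (⅕)*(-24938) = -24938/5 ≈ -4987.6)
(26961 + T)/(-35798 - 1*15214) = (26961 - 24938/5)/(-35798 - 1*15214) = 109867/(5*(-35798 - 15214)) = (109867/5)/(-51012) = (109867/5)*(-1/51012) = -109867/255060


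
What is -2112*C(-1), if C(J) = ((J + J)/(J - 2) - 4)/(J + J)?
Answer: -3520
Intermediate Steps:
C(J) = (-4 + 2*J/(-2 + J))/(2*J) (C(J) = ((2*J)/(-2 + J) - 4)/((2*J)) = (2*J/(-2 + J) - 4)*(1/(2*J)) = (-4 + 2*J/(-2 + J))*(1/(2*J)) = (-4 + 2*J/(-2 + J))/(2*J))
-2112*C(-1) = -2112*(4 - 1*(-1))/((-1)*(-2 - 1)) = -(-2112)*(4 + 1)/(-3) = -(-2112)*(-1)*5/3 = -2112*5/3 = -3520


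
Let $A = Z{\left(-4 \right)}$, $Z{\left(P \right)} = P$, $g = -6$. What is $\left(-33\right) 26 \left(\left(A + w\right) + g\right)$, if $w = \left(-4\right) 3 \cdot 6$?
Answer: $70356$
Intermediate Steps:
$w = -72$ ($w = \left(-12\right) 6 = -72$)
$A = -4$
$\left(-33\right) 26 \left(\left(A + w\right) + g\right) = \left(-33\right) 26 \left(\left(-4 - 72\right) - 6\right) = - 858 \left(-76 - 6\right) = \left(-858\right) \left(-82\right) = 70356$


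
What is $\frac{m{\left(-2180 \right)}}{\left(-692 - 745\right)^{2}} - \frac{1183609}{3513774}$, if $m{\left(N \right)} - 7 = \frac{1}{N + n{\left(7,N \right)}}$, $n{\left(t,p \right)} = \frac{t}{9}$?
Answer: $- \frac{1452604928298785}{4312384234966566} \approx -0.33684$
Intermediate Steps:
$n{\left(t,p \right)} = \frac{t}{9}$ ($n{\left(t,p \right)} = t \frac{1}{9} = \frac{t}{9}$)
$m{\left(N \right)} = 7 + \frac{1}{\frac{7}{9} + N}$ ($m{\left(N \right)} = 7 + \frac{1}{N + \frac{1}{9} \cdot 7} = 7 + \frac{1}{N + \frac{7}{9}} = 7 + \frac{1}{\frac{7}{9} + N}$)
$\frac{m{\left(-2180 \right)}}{\left(-692 - 745\right)^{2}} - \frac{1183609}{3513774} = \frac{\frac{1}{7 + 9 \left(-2180\right)} \left(58 + 63 \left(-2180\right)\right)}{\left(-692 - 745\right)^{2}} - \frac{1183609}{3513774} = \frac{\frac{1}{7 - 19620} \left(58 - 137340\right)}{\left(-1437\right)^{2}} - \frac{1183609}{3513774} = \frac{\frac{1}{-19613} \left(-137282\right)}{2064969} - \frac{1183609}{3513774} = \left(- \frac{1}{19613}\right) \left(-137282\right) \frac{1}{2064969} - \frac{1183609}{3513774} = \frac{137282}{19613} \cdot \frac{1}{2064969} - \frac{1183609}{3513774} = \frac{137282}{40500236997} - \frac{1183609}{3513774} = - \frac{1452604928298785}{4312384234966566}$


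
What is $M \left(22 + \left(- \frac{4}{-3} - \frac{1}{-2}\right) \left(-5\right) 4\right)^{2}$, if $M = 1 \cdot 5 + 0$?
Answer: $\frac{9680}{9} \approx 1075.6$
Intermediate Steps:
$M = 5$ ($M = 5 + 0 = 5$)
$M \left(22 + \left(- \frac{4}{-3} - \frac{1}{-2}\right) \left(-5\right) 4\right)^{2} = 5 \left(22 + \left(- \frac{4}{-3} - \frac{1}{-2}\right) \left(-5\right) 4\right)^{2} = 5 \left(22 + \left(\left(-4\right) \left(- \frac{1}{3}\right) - - \frac{1}{2}\right) \left(-5\right) 4\right)^{2} = 5 \left(22 + \left(\frac{4}{3} + \frac{1}{2}\right) \left(-5\right) 4\right)^{2} = 5 \left(22 + \frac{11}{6} \left(-5\right) 4\right)^{2} = 5 \left(22 - \frac{110}{3}\right)^{2} = 5 \left(- \frac{44}{3}\right)^{2} = 5 \cdot \frac{1936}{9} = \frac{9680}{9}$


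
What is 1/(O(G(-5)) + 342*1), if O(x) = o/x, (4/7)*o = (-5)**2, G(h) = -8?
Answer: 32/10769 ≈ 0.0029715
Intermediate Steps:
o = 175/4 (o = (7/4)*(-5)**2 = (7/4)*25 = 175/4 ≈ 43.750)
O(x) = 175/(4*x)
1/(O(G(-5)) + 342*1) = 1/((175/4)/(-8) + 342*1) = 1/((175/4)*(-1/8) + 342) = 1/(-175/32 + 342) = 1/(10769/32) = 32/10769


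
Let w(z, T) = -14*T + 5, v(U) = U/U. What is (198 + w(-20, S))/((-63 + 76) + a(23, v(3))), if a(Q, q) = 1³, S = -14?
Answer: 57/2 ≈ 28.500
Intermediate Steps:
v(U) = 1
a(Q, q) = 1
w(z, T) = 5 - 14*T
(198 + w(-20, S))/((-63 + 76) + a(23, v(3))) = (198 + (5 - 14*(-14)))/((-63 + 76) + 1) = (198 + (5 + 196))/(13 + 1) = (198 + 201)/14 = 399*(1/14) = 57/2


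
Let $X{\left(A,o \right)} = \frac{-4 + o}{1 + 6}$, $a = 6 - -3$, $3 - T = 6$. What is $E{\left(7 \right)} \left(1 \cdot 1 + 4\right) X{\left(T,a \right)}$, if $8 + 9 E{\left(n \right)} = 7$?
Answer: $- \frac{25}{63} \approx -0.39683$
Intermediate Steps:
$T = -3$ ($T = 3 - 6 = -3$)
$E{\left(n \right)} = - \frac{1}{9}$ ($E{\left(n \right)} = - \frac{8}{9} + \frac{1}{9} \cdot 7 = - \frac{8}{9} + \frac{7}{9} = - \frac{1}{9}$)
$a = 9$ ($a = 6 + 3 = 9$)
$X{\left(A,o \right)} = - \frac{4}{7} + \frac{o}{7}$ ($X{\left(A,o \right)} = \frac{-4 + o}{7} = \left(-4 + o\right) \frac{1}{7} = - \frac{4}{7} + \frac{o}{7}$)
$E{\left(7 \right)} \left(1 \cdot 1 + 4\right) X{\left(T,a \right)} = - \frac{1 \cdot 1 + 4}{9} \left(- \frac{4}{7} + \frac{1}{7} \cdot 9\right) = - \frac{1 + 4}{9} \left(- \frac{4}{7} + \frac{9}{7}\right) = \left(- \frac{1}{9}\right) 5 \cdot \frac{5}{7} = \left(- \frac{5}{9}\right) \frac{5}{7} = - \frac{25}{63}$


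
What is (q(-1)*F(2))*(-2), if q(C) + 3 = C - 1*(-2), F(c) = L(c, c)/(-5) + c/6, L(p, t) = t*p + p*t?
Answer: -76/15 ≈ -5.0667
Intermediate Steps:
L(p, t) = 2*p*t (L(p, t) = p*t + p*t = 2*p*t)
F(c) = -2*c**2/5 + c/6 (F(c) = (2*c*c)/(-5) + c/6 = (2*c**2)*(-1/5) + c*(1/6) = -2*c**2/5 + c/6)
q(C) = -1 + C (q(C) = -3 + (C - 1*(-2)) = -3 + (C + 2) = -3 + (2 + C) = -1 + C)
(q(-1)*F(2))*(-2) = ((-1 - 1)*((1/30)*2*(5 - 12*2)))*(-2) = -2*(5 - 24)/15*(-2) = -2*(-19)/15*(-2) = -2*(-19/15)*(-2) = (38/15)*(-2) = -76/15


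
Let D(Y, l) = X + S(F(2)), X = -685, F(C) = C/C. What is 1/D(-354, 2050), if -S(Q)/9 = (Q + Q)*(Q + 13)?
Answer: -1/937 ≈ -0.0010672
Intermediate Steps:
F(C) = 1
S(Q) = -18*Q*(13 + Q) (S(Q) = -9*(Q + Q)*(Q + 13) = -9*2*Q*(13 + Q) = -18*Q*(13 + Q))
D(Y, l) = -937 (D(Y, l) = -685 - 18*1*(13 + 1) = -685 - 18*1*14 = -685 - 252 = -937)
1/D(-354, 2050) = 1/(-937) = -1/937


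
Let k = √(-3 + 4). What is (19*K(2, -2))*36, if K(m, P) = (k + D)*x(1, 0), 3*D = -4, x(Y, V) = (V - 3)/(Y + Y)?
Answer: 342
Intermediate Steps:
x(Y, V) = (-3 + V)/(2*Y) (x(Y, V) = (-3 + V)/((2*Y)) = (-3 + V)*(1/(2*Y)) = (-3 + V)/(2*Y))
k = 1 (k = √1 = 1)
D = -4/3 (D = (⅓)*(-4) = -4/3 ≈ -1.3333)
K(m, P) = ½ (K(m, P) = (1 - 4/3)*((½)*(-3 + 0)/1) = -(-3)/6 = -⅓*(-3/2) = ½)
(19*K(2, -2))*36 = (19*(½))*36 = (19/2)*36 = 342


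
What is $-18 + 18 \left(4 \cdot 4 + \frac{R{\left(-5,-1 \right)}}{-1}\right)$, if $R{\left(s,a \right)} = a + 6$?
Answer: $180$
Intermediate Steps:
$R{\left(s,a \right)} = 6 + a$
$-18 + 18 \left(4 \cdot 4 + \frac{R{\left(-5,-1 \right)}}{-1}\right) = -18 + 18 \left(4 \cdot 4 + \frac{6 - 1}{-1}\right) = -18 + 18 \left(16 + 5 \left(-1\right)\right) = -18 + 18 \left(16 - 5\right) = -18 + 18 \cdot 11 = -18 + 198 = 180$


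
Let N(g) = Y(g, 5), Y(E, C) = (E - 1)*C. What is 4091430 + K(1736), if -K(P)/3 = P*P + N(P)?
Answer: -4975683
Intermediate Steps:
Y(E, C) = C*(-1 + E) (Y(E, C) = (-1 + E)*C = C*(-1 + E))
N(g) = -5 + 5*g (N(g) = 5*(-1 + g) = -5 + 5*g)
K(P) = 15 - 15*P - 3*P**2 (K(P) = -3*(P*P + (-5 + 5*P)) = -3*(P**2 + (-5 + 5*P)) = -3*(-5 + P**2 + 5*P) = 15 - 15*P - 3*P**2)
4091430 + K(1736) = 4091430 + (15 - 15*1736 - 3*1736**2) = 4091430 + (15 - 26040 - 3*3013696) = 4091430 + (15 - 26040 - 9041088) = 4091430 - 9067113 = -4975683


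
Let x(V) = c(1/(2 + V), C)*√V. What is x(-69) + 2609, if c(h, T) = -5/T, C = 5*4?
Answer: 2609 - I*√69/4 ≈ 2609.0 - 2.0767*I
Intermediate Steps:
C = 20
x(V) = -√V/4 (x(V) = (-5/20)*√V = (-5*1/20)*√V = -√V/4)
x(-69) + 2609 = -I*√69/4 + 2609 = 2609 - I*√69/4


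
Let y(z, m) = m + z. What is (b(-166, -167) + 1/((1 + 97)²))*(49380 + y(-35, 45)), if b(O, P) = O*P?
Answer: 6574848387855/4802 ≈ 1.3692e+9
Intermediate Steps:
(b(-166, -167) + 1/((1 + 97)²))*(49380 + y(-35, 45)) = (-166*(-167) + 1/((1 + 97)²))*(49380 + (45 - 35)) = (27722 + 1/(98²))*(49380 + 10) = (27722 + 1/9604)*49390 = (266242089/9604)*49390 = 6574848387855/4802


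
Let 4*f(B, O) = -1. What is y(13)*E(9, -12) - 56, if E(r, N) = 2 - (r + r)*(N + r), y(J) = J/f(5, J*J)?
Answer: -2968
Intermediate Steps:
f(B, O) = -1/4 (f(B, O) = (1/4)*(-1) = -1/4)
y(J) = -4*J (y(J) = J/(-1/4) = J*(-4) = -4*J)
E(r, N) = 2 - 2*r*(N + r)
y(13)*E(9, -12) - 56 = (-4*13)*(2 - 2*9**2 - 2*(-12)*9) - 56 = -52*(2 - 2*81 + 216) - 56 = -52*(2 - 162 + 216) - 56 = -52*56 - 56 = -2912 - 56 = -2968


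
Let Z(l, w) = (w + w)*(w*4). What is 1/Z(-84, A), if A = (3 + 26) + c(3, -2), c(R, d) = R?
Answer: 1/8192 ≈ 0.00012207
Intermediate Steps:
A = 32 (A = (3 + 26) + 3 = 29 + 3 = 32)
Z(l, w) = 8*w² (Z(l, w) = (2*w)*(4*w) = 8*w²)
1/Z(-84, A) = 1/(8*32²) = 1/(8*1024) = 1/8192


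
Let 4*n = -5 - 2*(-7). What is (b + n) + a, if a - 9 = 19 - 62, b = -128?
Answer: -639/4 ≈ -159.75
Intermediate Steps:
a = -34 (a = 9 + (19 - 62) = 9 - 43 = -34)
n = 9/4 (n = (-5 - 2*(-7))/4 = (-5 + 14)/4 = (¼)*9 = 9/4 ≈ 2.2500)
(b + n) + a = (-128 + 9/4) - 34 = -503/4 - 34 = -639/4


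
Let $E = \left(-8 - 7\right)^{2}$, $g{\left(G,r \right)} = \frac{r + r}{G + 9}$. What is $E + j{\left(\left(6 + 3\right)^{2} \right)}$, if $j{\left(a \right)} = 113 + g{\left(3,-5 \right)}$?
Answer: $\frac{2023}{6} \approx 337.17$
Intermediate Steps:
$g{\left(G,r \right)} = \frac{2 r}{9 + G}$
$j{\left(a \right)} = \frac{673}{6}$ ($j{\left(a \right)} = 113 + 2 \left(-5\right) \frac{1}{9 + 3} = 113 + 2 \left(-5\right) \frac{1}{12} = 113 - \frac{5}{6} = \frac{673}{6}$)
$E = 225$ ($E = \left(-15\right)^{2} = 225$)
$E + j{\left(\left(6 + 3\right)^{2} \right)} = 225 + \frac{673}{6} = \frac{2023}{6}$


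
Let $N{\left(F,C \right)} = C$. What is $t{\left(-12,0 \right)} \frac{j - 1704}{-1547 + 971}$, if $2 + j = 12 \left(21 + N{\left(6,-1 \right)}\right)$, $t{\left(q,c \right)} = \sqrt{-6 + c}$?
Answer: $\frac{733 i \sqrt{6}}{288} \approx 6.2343 i$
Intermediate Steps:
$j = 238$ ($j = -2 + 12 \left(21 - 1\right) = -2 + 12 \cdot 20 = -2 + 240 = 238$)
$t{\left(-12,0 \right)} \frac{j - 1704}{-1547 + 971} = \sqrt{-6 + 0} \frac{238 - 1704}{-1547 + 971} = \sqrt{-6} \left(- \frac{1466}{-576}\right) = i \sqrt{6} \left(\left(-1466\right) \left(- \frac{1}{576}\right)\right) = i \sqrt{6} \cdot \frac{733}{288} = \frac{733 i \sqrt{6}}{288}$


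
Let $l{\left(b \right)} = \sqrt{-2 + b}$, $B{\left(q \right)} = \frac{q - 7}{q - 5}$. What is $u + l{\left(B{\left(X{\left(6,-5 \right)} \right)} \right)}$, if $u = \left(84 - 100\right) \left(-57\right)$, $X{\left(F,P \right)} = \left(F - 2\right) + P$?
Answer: $912 + \frac{i \sqrt{6}}{3} \approx 912.0 + 0.8165 i$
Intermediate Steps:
$X{\left(F,P \right)} = -2 + F + P$ ($X{\left(F,P \right)} = \left(-2 + F\right) + P = -2 + F + P$)
$B{\left(q \right)} = \frac{-7 + q}{-5 + q}$
$u = 912$ ($u = \left(-16\right) \left(-57\right) = 912$)
$u + l{\left(B{\left(X{\left(6,-5 \right)} \right)} \right)} = 912 + \sqrt{-2 + \frac{-7 - 1}{-5 - 1}} = 912 + \sqrt{-2 + \frac{1}{-6} \left(-8\right)} = 912 + \sqrt{-2 - - \frac{4}{3}} = 912 + \sqrt{-2 + \frac{4}{3}} = 912 + \sqrt{- \frac{2}{3}} = 912 + \frac{i \sqrt{6}}{3}$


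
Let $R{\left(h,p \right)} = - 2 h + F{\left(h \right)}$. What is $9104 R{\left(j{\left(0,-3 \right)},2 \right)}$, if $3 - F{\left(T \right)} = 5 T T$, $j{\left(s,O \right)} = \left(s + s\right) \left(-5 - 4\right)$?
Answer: $27312$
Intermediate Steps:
$j{\left(s,O \right)} = - 18 s$ ($j{\left(s,O \right)} = 2 s \left(-9\right) = - 18 s$)
$F{\left(T \right)} = 3 - 5 T^{2}$ ($F{\left(T \right)} = 3 - 5 T T = 3 - 5 T^{2}$)
$R{\left(h,p \right)} = 3 - 5 h^{2} - 2 h$ ($R{\left(h,p \right)} = - 2 h - \left(-3 + 5 h^{2}\right) = 3 - 5 h^{2} - 2 h$)
$9104 R{\left(j{\left(0,-3 \right)},2 \right)} = 9104 \left(3 - 5 \left(\left(-18\right) 0\right)^{2} - 2 \left(\left(-18\right) 0\right)\right) = 9104 \left(3 - 5 \cdot 0^{2} - 0\right) = 9104 \left(3 - 0 + 0\right) = 9104 \left(3 + 0 + 0\right) = 9104 \cdot 3 = 27312$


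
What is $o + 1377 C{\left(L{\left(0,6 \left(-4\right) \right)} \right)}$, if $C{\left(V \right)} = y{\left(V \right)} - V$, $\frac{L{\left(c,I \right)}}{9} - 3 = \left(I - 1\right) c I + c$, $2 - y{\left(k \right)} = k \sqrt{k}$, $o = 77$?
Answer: $-34348 - 111537 \sqrt{3} \approx -2.2754 \cdot 10^{5}$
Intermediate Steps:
$y{\left(k \right)} = 2 - k^{\frac{3}{2}}$ ($y{\left(k \right)} = 2 - k \sqrt{k} = 2 - k^{\frac{3}{2}}$)
$L{\left(c,I \right)} = 27 + 9 c + 9 I c \left(-1 + I\right)$ ($L{\left(c,I \right)} = 27 + 9 \left(\left(I - 1\right) c I + c\right) = 27 + 9 \left(\left(-1 + I\right) c I + c\right) = 27 + 9 \left(c \left(-1 + I\right) I + c\right) = 27 + 9 \left(I c \left(-1 + I\right) + c\right) = 27 + 9 \left(c + I c \left(-1 + I\right)\right) = 27 + \left(9 c + 9 I c \left(-1 + I\right)\right) = 27 + 9 c + 9 I c \left(-1 + I\right)$)
$C{\left(V \right)} = 2 - V - V^{\frac{3}{2}}$ ($C{\left(V \right)} = \left(2 - V^{\frac{3}{2}}\right) - V = 2 - V - V^{\frac{3}{2}}$)
$o + 1377 C{\left(L{\left(0,6 \left(-4\right) \right)} \right)} = 77 + 1377 \left(2 - \left(27 + 9 \cdot 0 - 9 \cdot 6 \left(-4\right) 0 + 9 \cdot 0 \left(6 \left(-4\right)\right)^{2}\right) - \left(27 + 9 \cdot 0 - 9 \cdot 6 \left(-4\right) 0 + 9 \cdot 0 \left(6 \left(-4\right)\right)^{2}\right)^{\frac{3}{2}}\right) = 77 + 1377 \left(2 - \left(27 + 0 - \left(-216\right) 0 + 9 \cdot 0 \left(-24\right)^{2}\right) - \left(27 + 0 - \left(-216\right) 0 + 9 \cdot 0 \left(-24\right)^{2}\right)^{\frac{3}{2}}\right) = 77 + 1377 \left(2 - \left(27 + 0 + 0 + 9 \cdot 0 \cdot 576\right) - \left(27 + 0 + 0 + 9 \cdot 0 \cdot 576\right)^{\frac{3}{2}}\right) = 77 + 1377 \left(2 - \left(27 + 0 + 0 + 0\right) - \left(27 + 0 + 0 + 0\right)^{\frac{3}{2}}\right) = 77 + 1377 \left(2 - 27 - 27^{\frac{3}{2}}\right) = 77 + 1377 \left(2 - 27 - 81 \sqrt{3}\right) = 77 + 1377 \left(-25 - 81 \sqrt{3}\right) = 77 - \left(34425 + 111537 \sqrt{3}\right) = -34348 - 111537 \sqrt{3}$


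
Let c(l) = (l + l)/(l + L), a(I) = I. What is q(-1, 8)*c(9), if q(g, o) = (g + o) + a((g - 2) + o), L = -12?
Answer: -72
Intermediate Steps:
c(l) = 2*l/(-12 + l) (c(l) = (l + l)/(l - 12) = (2*l)/(-12 + l) = 2*l/(-12 + l))
q(g, o) = -2 + 2*g + 2*o (q(g, o) = (g + o) + ((g - 2) + o) = (g + o) + ((-2 + g) + o) = (g + o) + (-2 + g + o) = -2 + 2*g + 2*o)
q(-1, 8)*c(9) = (-2 + 2*(-1) + 2*8)*(2*9/(-12 + 9)) = (-2 - 2 + 16)*(2*9/(-3)) = 12*(2*9*(-1/3)) = 12*(-6) = -72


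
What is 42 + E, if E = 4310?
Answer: 4352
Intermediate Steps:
42 + E = 42 + 4310 = 4352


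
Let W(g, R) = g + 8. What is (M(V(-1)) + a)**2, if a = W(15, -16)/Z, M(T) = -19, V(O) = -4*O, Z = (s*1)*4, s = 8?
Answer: 342225/1024 ≈ 334.20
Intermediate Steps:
W(g, R) = 8 + g
Z = 32 (Z = (8*1)*4 = 8*4 = 32)
a = 23/32 (a = (8 + 15)/32 = 23*(1/32) = 23/32 ≈ 0.71875)
(M(V(-1)) + a)**2 = (-19 + 23/32)**2 = (-585/32)**2 = 342225/1024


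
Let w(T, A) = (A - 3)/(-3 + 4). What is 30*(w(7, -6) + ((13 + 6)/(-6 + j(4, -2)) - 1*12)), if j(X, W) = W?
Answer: -2805/4 ≈ -701.25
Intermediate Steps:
w(T, A) = -3 + A (w(T, A) = (-3 + A)/1 = (-3 + A)*1 = -3 + A)
30*(w(7, -6) + ((13 + 6)/(-6 + j(4, -2)) - 1*12)) = 30*((-3 - 6) + ((13 + 6)/(-6 - 2) - 1*12)) = 30*(-9 + (19/(-8) - 12)) = 30*(-9 + (19*(-⅛) - 12)) = 30*(-9 + (-19/8 - 12)) = 30*(-9 - 115/8) = 30*(-187/8) = -2805/4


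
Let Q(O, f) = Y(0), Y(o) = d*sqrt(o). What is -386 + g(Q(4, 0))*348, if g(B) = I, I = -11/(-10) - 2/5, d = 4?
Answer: -712/5 ≈ -142.40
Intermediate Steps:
Y(o) = 4*sqrt(o)
Q(O, f) = 0 (Q(O, f) = 4*sqrt(0) = 4*0 = 0)
I = 7/10 (I = -11*(-1/10) - 2*1/5 = 11/10 - 2/5 = 7/10 ≈ 0.70000)
g(B) = 7/10
-386 + g(Q(4, 0))*348 = -386 + (7/10)*348 = -386 + 1218/5 = -712/5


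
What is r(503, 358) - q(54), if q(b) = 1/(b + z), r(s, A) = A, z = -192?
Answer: 49405/138 ≈ 358.01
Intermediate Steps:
q(b) = 1/(-192 + b) (q(b) = 1/(b - 192) = 1/(-192 + b))
r(503, 358) - q(54) = 358 - 1/(-192 + 54) = 358 - 1/(-138) = 358 - 1*(-1/138) = 358 + 1/138 = 49405/138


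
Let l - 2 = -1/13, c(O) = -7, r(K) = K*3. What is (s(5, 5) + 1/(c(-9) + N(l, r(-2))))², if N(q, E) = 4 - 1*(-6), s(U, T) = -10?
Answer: 841/9 ≈ 93.444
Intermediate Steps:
r(K) = 3*K
l = 25/13 (l = 2 - 1/13 = 25/13 ≈ 1.9231)
N(q, E) = 10 (N(q, E) = 4 + 6 = 10)
(s(5, 5) + 1/(c(-9) + N(l, r(-2))))² = (-10 + 1/(-7 + 10))² = (-10 + 1/3)² = (-10 + ⅓)² = (-29/3)² = 841/9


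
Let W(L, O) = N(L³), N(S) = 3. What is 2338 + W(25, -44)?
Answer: 2341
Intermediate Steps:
W(L, O) = 3
2338 + W(25, -44) = 2338 + 3 = 2341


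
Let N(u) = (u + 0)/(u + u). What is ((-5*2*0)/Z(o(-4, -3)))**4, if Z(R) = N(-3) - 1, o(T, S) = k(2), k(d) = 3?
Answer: 0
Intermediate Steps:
N(u) = 1/2 (N(u) = u/((2*u)) = u*(1/(2*u)) = 1/2)
o(T, S) = 3
Z(R) = -1/2 (Z(R) = 1/2 - 1 = -1/2)
((-5*2*0)/Z(o(-4, -3)))**4 = ((-5*2*0)/(-1/2))**4 = (-10*0*(-2))**4 = (0*(-2))**4 = 0**4 = 0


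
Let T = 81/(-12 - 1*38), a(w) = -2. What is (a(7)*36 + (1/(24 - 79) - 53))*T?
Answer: 278478/1375 ≈ 202.53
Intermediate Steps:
T = -81/50 (T = 81/(-12 - 38) = 81/(-50) = 81*(-1/50) = -81/50 ≈ -1.6200)
(a(7)*36 + (1/(24 - 79) - 53))*T = (-2*36 + (1/(24 - 79) - 53))*(-81/50) = (-72 + (1/(-55) - 53))*(-81/50) = (-72 + (-1/55 - 53))*(-81/50) = (-72 - 2916/55)*(-81/50) = -6876/55*(-81/50) = 278478/1375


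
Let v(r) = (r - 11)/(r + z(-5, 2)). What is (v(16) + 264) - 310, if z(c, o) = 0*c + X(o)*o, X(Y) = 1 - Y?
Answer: -639/14 ≈ -45.643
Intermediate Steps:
z(c, o) = o*(1 - o) (z(c, o) = 0*c + (1 - o)*o = 0 + o*(1 - o) = o*(1 - o))
v(r) = (-11 + r)/(-2 + r) (v(r) = (r - 11)/(r + 2*(1 - 1*2)) = (-11 + r)/(r + 2*(1 - 2)) = (-11 + r)/(r + 2*(-1)) = (-11 + r)/(r - 2) = (-11 + r)/(-2 + r))
(v(16) + 264) - 310 = ((-11 + 16)/(-2 + 16) + 264) - 310 = (5/14 + 264) - 310 = 3701/14 - 310 = -639/14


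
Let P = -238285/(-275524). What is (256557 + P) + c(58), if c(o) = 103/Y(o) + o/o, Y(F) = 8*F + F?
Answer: 18449614730183/71911764 ≈ 2.5656e+5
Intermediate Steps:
Y(F) = 9*F
P = 238285/275524 (P = -238285*(-1/275524) = 238285/275524 ≈ 0.86484)
c(o) = 1 + 103/(9*o) (c(o) = 103/((9*o)) + o/o = 103*(1/(9*o)) + 1 = 103/(9*o) + 1 = 1 + 103/(9*o))
(256557 + P) + c(58) = (256557 + 238285/275524) + (103/9 + 58)/58 = 70687849153/275524 + (1/58)*(625/9) = 70687849153/275524 + 625/522 = 18449614730183/71911764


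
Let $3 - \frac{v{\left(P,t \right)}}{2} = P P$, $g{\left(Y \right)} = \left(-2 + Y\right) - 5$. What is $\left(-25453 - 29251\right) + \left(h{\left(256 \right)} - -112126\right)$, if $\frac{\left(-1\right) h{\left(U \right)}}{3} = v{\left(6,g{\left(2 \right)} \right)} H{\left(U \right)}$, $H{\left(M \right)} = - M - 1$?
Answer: $6536$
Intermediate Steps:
$g{\left(Y \right)} = -7 + Y$
$v{\left(P,t \right)} = 6 - 2 P^{2}$ ($v{\left(P,t \right)} = 6 - 2 P P = 6 - 2 P^{2}$)
$H{\left(M \right)} = -1 - M$
$h{\left(U \right)} = -198 - 198 U$ ($h{\left(U \right)} = - 3 \left(6 - 2 \cdot 6^{2}\right) \left(-1 - U\right) = - 3 \left(6 - 72\right) \left(-1 - U\right) = - 3 \left(- 66 \left(-1 - U\right)\right) = - 3 \left(66 + 66 U\right) = -198 - 198 U$)
$\left(-25453 - 29251\right) + \left(h{\left(256 \right)} - -112126\right) = \left(-25453 - 29251\right) - -61240 = \left(-25453 - 29251\right) + \left(\left(-198 - 50688\right) + 112126\right) = -54704 + \left(-50886 + 112126\right) = -54704 + 61240 = 6536$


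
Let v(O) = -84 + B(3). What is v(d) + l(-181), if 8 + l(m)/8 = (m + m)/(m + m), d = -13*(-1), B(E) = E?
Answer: -137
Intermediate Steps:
d = 13
l(m) = -56 (l(m) = -64 + 8*((m + m)/(m + m)) = -64 + 8*((2*m)/((2*m))) = -64 + 8*((2*m)*(1/(2*m))) = -64 + 8*1 = -64 + 8 = -56)
v(O) = -81 (v(O) = -84 + 3 = -81)
v(d) + l(-181) = -81 - 56 = -137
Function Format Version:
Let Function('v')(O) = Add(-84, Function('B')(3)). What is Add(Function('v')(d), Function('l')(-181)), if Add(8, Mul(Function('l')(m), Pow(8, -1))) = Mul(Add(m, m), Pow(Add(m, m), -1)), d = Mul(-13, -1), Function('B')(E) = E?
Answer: -137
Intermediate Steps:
d = 13
Function('l')(m) = -56 (Function('l')(m) = Add(-64, Mul(8, Mul(Add(m, m), Pow(Add(m, m), -1)))) = Add(-64, Mul(8, Mul(Mul(2, m), Pow(Mul(2, m), -1)))) = Add(-64, Mul(8, Mul(Mul(2, m), Mul(Rational(1, 2), Pow(m, -1))))) = Add(-64, Mul(8, 1)) = Add(-64, 8) = -56)
Function('v')(O) = -81 (Function('v')(O) = Add(-84, 3) = -81)
Add(Function('v')(d), Function('l')(-181)) = Add(-81, -56) = -137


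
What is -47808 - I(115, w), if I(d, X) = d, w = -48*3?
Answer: -47923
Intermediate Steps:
w = -144
-47808 - I(115, w) = -47808 - 1*115 = -47808 - 115 = -47923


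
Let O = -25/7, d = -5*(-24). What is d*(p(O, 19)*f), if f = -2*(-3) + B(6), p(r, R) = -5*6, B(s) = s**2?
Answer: -151200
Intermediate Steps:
d = 120
O = -25/7 (O = -25*1/7 = -25/7 ≈ -3.5714)
p(r, R) = -30
f = 42 (f = -2*(-3) + 6**2 = 6 + 36 = 42)
d*(p(O, 19)*f) = 120*(-30*42) = 120*(-1260) = -151200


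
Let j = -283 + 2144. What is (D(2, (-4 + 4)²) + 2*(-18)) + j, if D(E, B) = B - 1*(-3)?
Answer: 1828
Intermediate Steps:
D(E, B) = 3 + B (D(E, B) = B + 3 = 3 + B)
j = 1861
(D(2, (-4 + 4)²) + 2*(-18)) + j = ((3 + (-4 + 4)²) + 2*(-18)) + 1861 = ((3 + 0²) - 36) + 1861 = ((3 + 0) - 36) + 1861 = (3 - 36) + 1861 = -33 + 1861 = 1828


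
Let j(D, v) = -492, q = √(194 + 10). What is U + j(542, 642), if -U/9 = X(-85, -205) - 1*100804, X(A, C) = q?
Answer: 906744 - 18*√51 ≈ 9.0662e+5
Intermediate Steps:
q = 2*√51 (q = √204 = 2*√51 ≈ 14.283)
X(A, C) = 2*√51
U = 907236 - 18*√51 (U = -9*(2*√51 - 1*100804) = -9*(2*√51 - 100804) = -9*(-100804 + 2*√51) = 907236 - 18*√51 ≈ 9.0711e+5)
U + j(542, 642) = (907236 - 18*√51) - 492 = 906744 - 18*√51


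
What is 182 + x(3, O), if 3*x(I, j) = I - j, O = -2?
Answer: 551/3 ≈ 183.67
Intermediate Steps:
x(I, j) = -j/3 + I/3 (x(I, j) = (I - j)/3 = -j/3 + I/3)
182 + x(3, O) = 182 + (-1/3*(-2) + (1/3)*3) = 182 + (2/3 + 1) = 182 + 5/3 = 551/3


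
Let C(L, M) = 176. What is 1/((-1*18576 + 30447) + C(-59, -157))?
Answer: 1/12047 ≈ 8.3008e-5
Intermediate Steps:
1/((-1*18576 + 30447) + C(-59, -157)) = 1/((-1*18576 + 30447) + 176) = 1/((-18576 + 30447) + 176) = 1/(11871 + 176) = 1/12047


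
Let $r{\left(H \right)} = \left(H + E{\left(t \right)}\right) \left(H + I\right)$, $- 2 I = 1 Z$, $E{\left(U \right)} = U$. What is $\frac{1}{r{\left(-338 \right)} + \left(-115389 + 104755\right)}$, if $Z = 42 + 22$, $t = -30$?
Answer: $\frac{1}{125526} \approx 7.9665 \cdot 10^{-6}$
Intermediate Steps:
$Z = 64$
$I = -32$ ($I = - \frac{1 \cdot 64}{2} = \left(- \frac{1}{2}\right) 64 = -32$)
$r{\left(H \right)} = \left(-32 + H\right) \left(-30 + H\right)$ ($r{\left(H \right)} = \left(H - 30\right) \left(H - 32\right) = \left(-30 + H\right) \left(-32 + H\right) = \left(-32 + H\right) \left(-30 + H\right)$)
$\frac{1}{r{\left(-338 \right)} + \left(-115389 + 104755\right)} = \frac{1}{\left(960 + \left(-338\right)^{2} - -20956\right) + \left(-115389 + 104755\right)} = \frac{1}{\left(960 + 114244 + 20956\right) - 10634} = \frac{1}{136160 - 10634} = \frac{1}{125526}$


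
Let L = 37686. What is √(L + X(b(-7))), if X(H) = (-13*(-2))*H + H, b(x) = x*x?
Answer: √39009 ≈ 197.51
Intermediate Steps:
b(x) = x²
X(H) = 27*H (X(H) = 26*H + H = 27*H)
√(L + X(b(-7))) = √(37686 + 27*(-7)²) = √(37686 + 27*49) = √(37686 + 1323) = √39009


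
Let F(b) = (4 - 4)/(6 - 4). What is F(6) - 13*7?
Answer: -91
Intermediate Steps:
F(b) = 0 (F(b) = 0/2 = 0*(1/2) = 0)
F(6) - 13*7 = 0 - 13*7 = 0 - 91 = -91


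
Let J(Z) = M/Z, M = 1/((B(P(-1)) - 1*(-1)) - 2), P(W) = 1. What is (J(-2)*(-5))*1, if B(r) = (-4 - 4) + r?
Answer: -5/16 ≈ -0.31250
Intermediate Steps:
B(r) = -8 + r
M = -⅛ (M = 1/(((-8 + 1) - 1*(-1)) - 2) = 1/((-7 + 1) - 2) = 1/(-6 - 2) = 1/(-8) = -⅛ ≈ -0.12500)
J(Z) = -1/(8*Z)
(J(-2)*(-5))*1 = (-⅛/(-2)*(-5))*1 = (-⅛*(-½)*(-5))*1 = ((1/16)*(-5))*1 = -5/16*1 = -5/16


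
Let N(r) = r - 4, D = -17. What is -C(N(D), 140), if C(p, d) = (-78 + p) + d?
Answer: -41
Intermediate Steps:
N(r) = -4 + r
C(p, d) = -78 + d + p
-C(N(D), 140) = -(-78 + 140 + (-4 - 17)) = -(-78 + 140 - 21) = -1*41 = -41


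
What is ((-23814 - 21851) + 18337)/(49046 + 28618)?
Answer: -854/2427 ≈ -0.35187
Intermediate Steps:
((-23814 - 21851) + 18337)/(49046 + 28618) = (-45665 + 18337)/77664 = -27328*1/77664 = -854/2427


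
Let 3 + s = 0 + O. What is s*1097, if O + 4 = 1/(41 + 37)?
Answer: -597865/78 ≈ -7664.9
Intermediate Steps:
O = -311/78 (O = -4 + 1/(41 + 37) = -4 + 1/78 = -311/78 ≈ -3.9872)
s = -545/78 (s = -3 + (0 - 311/78) = -3 - 311/78 = -545/78 ≈ -6.9872)
s*1097 = -545/78*1097 = -597865/78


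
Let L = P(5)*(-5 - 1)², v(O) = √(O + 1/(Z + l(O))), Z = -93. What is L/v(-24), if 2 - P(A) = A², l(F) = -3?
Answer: 3312*I*√13830/2305 ≈ 168.98*I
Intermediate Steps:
P(A) = 2 - A²
v(O) = √(-1/96 + O) (v(O) = √(O + 1/(-93 - 3)) = √(O + 1/(-96)) = √(O - 1/96) = √(-1/96 + O))
L = -828 (L = (2 - 1*5²)*(-5 - 1)² = (2 - 1*25)*(-6)² = (2 - 25)*36 = -23*36 = -828)
L/v(-24) = -828*24/√(-6 + 576*(-24)) = -828*24/√(-6 - 13824) = -828*(-4*I*√13830/2305) = -(-3312)*I*√13830/2305 = 3312*I*√13830/2305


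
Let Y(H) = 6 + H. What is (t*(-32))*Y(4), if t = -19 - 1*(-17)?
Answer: 640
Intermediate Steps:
t = -2 (t = -19 + 17 = -2)
(t*(-32))*Y(4) = (-2*(-32))*(6 + 4) = 64*10 = 640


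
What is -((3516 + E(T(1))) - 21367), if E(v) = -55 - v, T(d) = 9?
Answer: 17915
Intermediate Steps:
-((3516 + E(T(1))) - 21367) = -((3516 + (-55 - 1*9)) - 21367) = -((3516 + (-55 - 9)) - 21367) = -((3516 - 64) - 21367) = -(3452 - 21367) = -1*(-17915) = 17915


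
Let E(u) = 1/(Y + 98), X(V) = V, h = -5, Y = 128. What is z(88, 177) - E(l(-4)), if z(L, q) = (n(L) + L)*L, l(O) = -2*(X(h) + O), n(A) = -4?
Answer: 1670591/226 ≈ 7392.0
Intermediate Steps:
l(O) = 10 - 2*O (l(O) = -2*(-5 + O) = 10 - 2*O)
E(u) = 1/226 (E(u) = 1/(128 + 98) = 1/226)
z(L, q) = L*(-4 + L) (z(L, q) = (-4 + L)*L = L*(-4 + L))
z(88, 177) - E(l(-4)) = 88*(-4 + 88) - 1*1/226 = 88*84 - 1/226 = 7392 - 1/226 = 1670591/226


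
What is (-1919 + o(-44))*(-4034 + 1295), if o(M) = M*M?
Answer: -46563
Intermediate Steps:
o(M) = M²
(-1919 + o(-44))*(-4034 + 1295) = (-1919 + (-44)²)*(-4034 + 1295) = (-1919 + 1936)*(-2739) = 17*(-2739) = -46563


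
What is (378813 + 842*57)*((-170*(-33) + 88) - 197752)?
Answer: -81969991578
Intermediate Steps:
(378813 + 842*57)*((-170*(-33) + 88) - 197752) = (378813 + 47994)*((5610 + 88) - 197752) = 426807*(5698 - 197752) = 426807*(-192054) = -81969991578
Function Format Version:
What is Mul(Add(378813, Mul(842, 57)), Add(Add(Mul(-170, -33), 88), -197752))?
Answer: -81969991578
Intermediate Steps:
Mul(Add(378813, Mul(842, 57)), Add(Add(Mul(-170, -33), 88), -197752)) = Mul(Add(378813, 47994), Add(Add(5610, 88), -197752)) = Mul(426807, Add(5698, -197752)) = Mul(426807, -192054) = -81969991578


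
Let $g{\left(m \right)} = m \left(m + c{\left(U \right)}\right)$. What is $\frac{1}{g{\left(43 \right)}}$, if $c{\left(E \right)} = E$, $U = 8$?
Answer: $\frac{1}{2193} \approx 0.000456$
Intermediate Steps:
$g{\left(m \right)} = m \left(8 + m\right)$ ($g{\left(m \right)} = m \left(m + 8\right) = m \left(8 + m\right)$)
$\frac{1}{g{\left(43 \right)}} = \frac{1}{43 \left(8 + 43\right)} = \frac{1}{43 \cdot 51} = \frac{1}{2193}$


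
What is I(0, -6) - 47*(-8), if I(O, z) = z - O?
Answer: 370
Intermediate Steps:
I(0, -6) - 47*(-8) = (-6 - 1*0) - 47*(-8) = (-6 + 0) + 376 = -6 + 376 = 370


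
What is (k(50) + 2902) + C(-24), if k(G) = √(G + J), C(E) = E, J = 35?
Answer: 2878 + √85 ≈ 2887.2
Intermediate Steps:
k(G) = √(35 + G) (k(G) = √(G + 35) = √(35 + G))
(k(50) + 2902) + C(-24) = (√(35 + 50) + 2902) - 24 = (√85 + 2902) - 24 = (2902 + √85) - 24 = 2878 + √85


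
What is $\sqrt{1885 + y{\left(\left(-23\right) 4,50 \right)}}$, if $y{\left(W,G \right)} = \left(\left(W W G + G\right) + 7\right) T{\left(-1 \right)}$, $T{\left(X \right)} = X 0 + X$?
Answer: $2 i \sqrt{105343} \approx 649.13 i$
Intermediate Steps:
$T{\left(X \right)} = X$ ($T{\left(X \right)} = 0 + X = X$)
$y{\left(W,G \right)} = -7 - G - G W^{2}$ ($y{\left(W,G \right)} = \left(\left(W W G + G\right) + 7\right) \left(-1\right) = \left(\left(W^{2} G + G\right) + 7\right) \left(-1\right) = \left(\left(G W^{2} + G\right) + 7\right) \left(-1\right) = \left(\left(G + G W^{2}\right) + 7\right) \left(-1\right) = \left(7 + G + G W^{2}\right) \left(-1\right) = -7 - G - G W^{2}$)
$\sqrt{1885 + y{\left(\left(-23\right) 4,50 \right)}} = \sqrt{1885 - \left(57 + 423200\right)} = \sqrt{1885 - 423257} = \sqrt{-421372} = 2 i \sqrt{105343}$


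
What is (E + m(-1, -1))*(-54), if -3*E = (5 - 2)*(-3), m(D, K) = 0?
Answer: -162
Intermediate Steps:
E = 3 (E = -(5 - 2)*(-3)/3 = -(-3) = -⅓*(-9) = 3)
(E + m(-1, -1))*(-54) = (3 + 0)*(-54) = 3*(-54) = -162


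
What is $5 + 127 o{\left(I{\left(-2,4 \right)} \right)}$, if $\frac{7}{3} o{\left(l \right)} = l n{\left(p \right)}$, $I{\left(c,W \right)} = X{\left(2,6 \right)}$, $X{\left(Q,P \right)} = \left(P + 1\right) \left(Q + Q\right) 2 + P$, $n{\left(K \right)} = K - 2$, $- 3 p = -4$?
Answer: $- \frac{15713}{7} \approx -2244.7$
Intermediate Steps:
$p = \frac{4}{3}$ ($p = \left(- \frac{1}{3}\right) \left(-4\right) = \frac{4}{3} \approx 1.3333$)
$n{\left(K \right)} = -2 + K$ ($n{\left(K \right)} = K - 2 = -2 + K$)
$X{\left(Q,P \right)} = P + 4 Q \left(1 + P\right)$ ($X{\left(Q,P \right)} = \left(1 + P\right) 2 Q 2 + P = 2 Q \left(1 + P\right) 2 + P = 4 Q \left(1 + P\right) + P = P + 4 Q \left(1 + P\right)$)
$I{\left(c,W \right)} = 62$ ($I{\left(c,W \right)} = 6 + 4 \cdot 2 + 4 \cdot 6 \cdot 2 = 6 + 8 + 48 = 62$)
$o{\left(l \right)} = - \frac{2 l}{7}$ ($o{\left(l \right)} = \frac{3 l \left(-2 + \frac{4}{3}\right)}{7} = \frac{3 l \left(- \frac{2}{3}\right)}{7} = \frac{3 \left(- \frac{2 l}{3}\right)}{7} = - \frac{2 l}{7}$)
$5 + 127 o{\left(I{\left(-2,4 \right)} \right)} = 5 + 127 \left(\left(- \frac{2}{7}\right) 62\right) = 5 + 127 \left(- \frac{124}{7}\right) = 5 - \frac{15748}{7} = - \frac{15713}{7}$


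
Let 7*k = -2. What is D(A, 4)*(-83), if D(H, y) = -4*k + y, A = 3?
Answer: -2988/7 ≈ -426.86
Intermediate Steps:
k = -2/7 (k = (1/7)*(-2) = -2/7 ≈ -0.28571)
D(H, y) = 8/7 + y (D(H, y) = -4*(-2/7) + y = 8/7 + y)
D(A, 4)*(-83) = (8/7 + 4)*(-83) = (36/7)*(-83) = -2988/7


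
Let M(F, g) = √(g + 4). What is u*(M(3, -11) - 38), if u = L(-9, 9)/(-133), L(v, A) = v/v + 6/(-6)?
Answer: 0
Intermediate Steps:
M(F, g) = √(4 + g)
L(v, A) = 0 (L(v, A) = 1 + 6*(-⅙) = 1 - 1 = 0)
u = 0 (u = 0/(-133) = 0*(-1/133) = 0)
u*(M(3, -11) - 38) = 0*(√(4 - 11) - 38) = 0*(√(-7) - 38) = 0*(I*√7 - 38) = 0*(-38 + I*√7) = 0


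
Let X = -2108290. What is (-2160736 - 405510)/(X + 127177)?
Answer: 2566246/1981113 ≈ 1.2954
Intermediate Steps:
(-2160736 - 405510)/(X + 127177) = (-2160736 - 405510)/(-2108290 + 127177) = -2566246/(-1981113) = -2566246*(-1/1981113) = 2566246/1981113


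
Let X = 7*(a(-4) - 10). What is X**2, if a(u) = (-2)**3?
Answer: 15876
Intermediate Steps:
a(u) = -8
X = -126 (X = 7*(-8 - 10) = 7*(-18) = -126)
X**2 = (-126)**2 = 15876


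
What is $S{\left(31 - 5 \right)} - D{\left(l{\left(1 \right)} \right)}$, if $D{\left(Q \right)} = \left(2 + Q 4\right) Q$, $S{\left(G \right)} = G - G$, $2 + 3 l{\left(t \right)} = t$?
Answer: $\frac{2}{9} \approx 0.22222$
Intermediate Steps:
$l{\left(t \right)} = - \frac{2}{3} + \frac{t}{3}$
$S{\left(G \right)} = 0$
$D{\left(Q \right)} = Q \left(2 + 4 Q\right)$ ($D{\left(Q \right)} = \left(2 + 4 Q\right) Q = Q \left(2 + 4 Q\right)$)
$S{\left(31 - 5 \right)} - D{\left(l{\left(1 \right)} \right)} = 0 - 2 \left(- \frac{2}{3} + \frac{1}{3} \cdot 1\right) \left(1 + 2 \left(- \frac{2}{3} + \frac{1}{3} \cdot 1\right)\right) = 0 - 2 \left(- \frac{2}{3} + \frac{1}{3}\right) \left(1 + 2 \left(- \frac{2}{3} + \frac{1}{3}\right)\right) = 0 - 2 \left(- \frac{1}{3}\right) \left(1 + 2 \left(- \frac{1}{3}\right)\right) = 0 - 2 \left(- \frac{1}{3}\right) \left(1 - \frac{2}{3}\right) = 0 - 2 \left(- \frac{1}{3}\right) \frac{1}{3} = 0 - - \frac{2}{9} = 0 + \frac{2}{9} = \frac{2}{9}$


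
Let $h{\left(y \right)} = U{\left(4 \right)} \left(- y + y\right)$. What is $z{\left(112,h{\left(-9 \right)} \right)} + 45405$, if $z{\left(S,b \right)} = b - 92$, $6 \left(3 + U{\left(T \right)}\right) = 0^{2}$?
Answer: $45313$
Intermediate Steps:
$U{\left(T \right)} = -3$ ($U{\left(T \right)} = -3 + \frac{0^{2}}{6} = -3 + \frac{1}{6} \cdot 0 = -3 + 0 = -3$)
$h{\left(y \right)} = 0$ ($h{\left(y \right)} = - 3 \left(- y + y\right) = \left(-3\right) 0 = 0$)
$z{\left(S,b \right)} = -92 + b$ ($z{\left(S,b \right)} = b - 92 = -92 + b$)
$z{\left(112,h{\left(-9 \right)} \right)} + 45405 = \left(-92 + 0\right) + 45405 = -92 + 45405 = 45313$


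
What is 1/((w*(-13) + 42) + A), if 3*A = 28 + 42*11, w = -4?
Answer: 3/772 ≈ 0.0038860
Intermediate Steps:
A = 490/3 (A = (28 + 42*11)/3 = (28 + 462)/3 = (⅓)*490 = 490/3 ≈ 163.33)
1/((w*(-13) + 42) + A) = 1/((-4*(-13) + 42) + 490/3) = 1/((52 + 42) + 490/3) = 1/(94 + 490/3) = 1/(772/3) = 3/772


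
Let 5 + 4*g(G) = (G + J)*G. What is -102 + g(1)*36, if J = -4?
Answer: -174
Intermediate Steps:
g(G) = -5/4 + G*(-4 + G)/4 (g(G) = -5/4 + ((G - 4)*G)/4 = -5/4 + ((-4 + G)*G)/4 = -5/4 + (G*(-4 + G))/4 = -5/4 + G*(-4 + G)/4)
-102 + g(1)*36 = -102 + (-5/4 - 1*1 + (¼)*1²)*36 = -102 + (-5/4 - 1 + (¼)*1)*36 = -102 + (-5/4 - 1 + ¼)*36 = -102 - 2*36 = -102 - 72 = -174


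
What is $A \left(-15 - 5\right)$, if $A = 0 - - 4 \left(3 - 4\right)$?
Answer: $80$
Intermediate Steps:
$A = -4$ ($A = 0 - \left(-4\right) \left(-1\right) = 0 - 4 = -4$)
$A \left(-15 - 5\right) = - 4 \left(-15 - 5\right) = \left(-4\right) \left(-20\right) = 80$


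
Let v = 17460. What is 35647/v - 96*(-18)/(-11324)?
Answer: 93373937/49429260 ≈ 1.8890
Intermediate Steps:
35647/v - 96*(-18)/(-11324) = 35647/17460 - 96*(-18)/(-11324) = 35647*(1/17460) + 1728*(-1/11324) = 35647/17460 - 432/2831 = 93373937/49429260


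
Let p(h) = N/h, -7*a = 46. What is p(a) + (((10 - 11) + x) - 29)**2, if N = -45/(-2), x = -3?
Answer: 99873/92 ≈ 1085.6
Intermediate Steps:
a = -46/7 (a = -1/7*46 = -46/7 ≈ -6.5714)
N = 45/2 (N = -45*(-1/2) = 45/2 ≈ 22.500)
p(h) = 45/(2*h)
p(a) + (((10 - 11) + x) - 29)**2 = 45/(2*(-46/7)) + (((10 - 11) - 3) - 29)**2 = (45/2)*(-7/46) + ((-1 - 3) - 29)**2 = -315/92 + (-4 - 29)**2 = -315/92 + (-33)**2 = -315/92 + 1089 = 99873/92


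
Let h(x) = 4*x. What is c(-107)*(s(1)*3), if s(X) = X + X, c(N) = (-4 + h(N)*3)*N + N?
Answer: 826254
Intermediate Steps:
c(N) = N + N*(-4 + 12*N) (c(N) = (-4 + (4*N)*3)*N + N = (-4 + 12*N)*N + N = N*(-4 + 12*N) + N = N + N*(-4 + 12*N))
s(X) = 2*X
c(-107)*(s(1)*3) = (3*(-107)*(-1 + 4*(-107)))*((2*1)*3) = (3*(-107)*(-1 - 428))*(2*3) = (3*(-107)*(-429))*6 = 137709*6 = 826254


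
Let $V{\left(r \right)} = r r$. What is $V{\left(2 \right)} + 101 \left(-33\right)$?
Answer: $-3329$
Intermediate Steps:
$V{\left(r \right)} = r^{2}$
$V{\left(2 \right)} + 101 \left(-33\right) = 2^{2} + 101 \left(-33\right) = 4 - 3333 = -3329$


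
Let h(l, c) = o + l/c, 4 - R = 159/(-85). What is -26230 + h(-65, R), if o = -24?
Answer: -13106271/499 ≈ -26265.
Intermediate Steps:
R = 499/85 (R = 4 - 159/(-85) = 4 - 159*(-1)/85 = 4 - 1*(-159/85) = 4 + 159/85 = 499/85 ≈ 5.8706)
h(l, c) = -24 + l/c
-26230 + h(-65, R) = -26230 + (-24 - 65/499/85) = -26230 + (-24 - 65*85/499) = -26230 + (-24 - 5525/499) = -26230 - 17501/499 = -13106271/499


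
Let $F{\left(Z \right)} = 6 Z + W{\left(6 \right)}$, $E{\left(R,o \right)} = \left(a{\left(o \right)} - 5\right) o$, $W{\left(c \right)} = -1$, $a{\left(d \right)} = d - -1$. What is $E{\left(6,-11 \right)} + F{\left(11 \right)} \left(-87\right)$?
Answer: $-5490$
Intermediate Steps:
$a{\left(d \right)} = 1 + d$ ($a{\left(d \right)} = d + 1 = 1 + d$)
$E{\left(R,o \right)} = o \left(-4 + o\right)$ ($E{\left(R,o \right)} = \left(\left(1 + o\right) - 5\right) o = \left(-4 + o\right) o = o \left(-4 + o\right)$)
$F{\left(Z \right)} = -1 + 6 Z$ ($F{\left(Z \right)} = 6 Z - 1 = -1 + 6 Z$)
$E{\left(6,-11 \right)} + F{\left(11 \right)} \left(-87\right) = - 11 \left(-4 - 11\right) + \left(-1 + 6 \cdot 11\right) \left(-87\right) = \left(-11\right) \left(-15\right) + \left(-1 + 66\right) \left(-87\right) = 165 + 65 \left(-87\right) = 165 - 5655 = -5490$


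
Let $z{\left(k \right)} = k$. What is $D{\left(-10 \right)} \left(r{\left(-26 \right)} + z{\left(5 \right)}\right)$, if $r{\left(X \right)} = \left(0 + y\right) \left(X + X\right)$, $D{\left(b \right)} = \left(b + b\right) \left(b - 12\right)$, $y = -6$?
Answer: $139480$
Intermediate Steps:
$D{\left(b \right)} = 2 b \left(-12 + b\right)$
$r{\left(X \right)} = - 12 X$ ($r{\left(X \right)} = \left(0 - 6\right) \left(X + X\right) = - 6 \cdot 2 X = - 12 X$)
$D{\left(-10 \right)} \left(r{\left(-26 \right)} + z{\left(5 \right)}\right) = 2 \left(-10\right) \left(-12 - 10\right) \left(\left(-12\right) \left(-26\right) + 5\right) = 2 \left(-10\right) \left(-22\right) \left(312 + 5\right) = 440 \cdot 317 = 139480$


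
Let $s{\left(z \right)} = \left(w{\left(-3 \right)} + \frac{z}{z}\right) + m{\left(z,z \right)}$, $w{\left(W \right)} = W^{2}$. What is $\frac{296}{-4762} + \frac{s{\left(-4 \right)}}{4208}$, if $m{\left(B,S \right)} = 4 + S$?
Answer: $- \frac{299487}{5009624} \approx -0.059782$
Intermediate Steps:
$s{\left(z \right)} = 14 + z$ ($s{\left(z \right)} = \left(\left(-3\right)^{2} + \frac{z}{z}\right) + \left(4 + z\right) = \left(9 + 1\right) + \left(4 + z\right) = 10 + \left(4 + z\right) = 14 + z$)
$\frac{296}{-4762} + \frac{s{\left(-4 \right)}}{4208} = \frac{296}{-4762} + \frac{14 - 4}{4208} = 296 \left(- \frac{1}{4762}\right) + 10 \cdot \frac{1}{4208} = - \frac{148}{2381} + \frac{5}{2104} = - \frac{299487}{5009624}$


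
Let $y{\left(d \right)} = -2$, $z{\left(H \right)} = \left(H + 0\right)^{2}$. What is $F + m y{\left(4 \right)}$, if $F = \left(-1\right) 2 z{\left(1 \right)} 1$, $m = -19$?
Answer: $36$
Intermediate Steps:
$z{\left(H \right)} = H^{2}$
$F = -2$ ($F = \left(-1\right) 2 \cdot 1^{2} \cdot 1 = \left(-2\right) 1 \cdot 1 = \left(-2\right) 1 = -2$)
$F + m y{\left(4 \right)} = -2 - -38 = -2 + 38 = 36$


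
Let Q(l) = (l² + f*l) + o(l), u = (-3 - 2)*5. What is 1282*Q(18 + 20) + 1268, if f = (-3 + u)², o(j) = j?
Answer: 40094536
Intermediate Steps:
u = -25 (u = -5*5 = -25)
f = 784 (f = (-3 - 25)² = (-28)² = 784)
Q(l) = l² + 785*l (Q(l) = (l² + 784*l) + l = l² + 785*l)
1282*Q(18 + 20) + 1268 = 1282*((18 + 20)*(785 + (18 + 20))) + 1268 = 1282*(38*(785 + 38)) + 1268 = 1282*(38*823) + 1268 = 1282*31274 + 1268 = 40093268 + 1268 = 40094536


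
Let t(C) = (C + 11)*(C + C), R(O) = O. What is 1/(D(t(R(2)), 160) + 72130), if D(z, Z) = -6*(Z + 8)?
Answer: 1/71122 ≈ 1.4060e-5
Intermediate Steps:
t(C) = 2*C*(11 + C) (t(C) = (11 + C)*(2*C) = 2*C*(11 + C))
D(z, Z) = -48 - 6*Z (D(z, Z) = -6*(8 + Z) = -48 - 6*Z)
1/(D(t(R(2)), 160) + 72130) = 1/((-48 - 6*160) + 72130) = 1/((-48 - 960) + 72130) = 1/(-1008 + 72130) = 1/71122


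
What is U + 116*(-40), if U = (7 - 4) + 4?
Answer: -4633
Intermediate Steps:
U = 7 (U = 3 + 4 = 7)
U + 116*(-40) = 7 + 116*(-40) = 7 - 4640 = -4633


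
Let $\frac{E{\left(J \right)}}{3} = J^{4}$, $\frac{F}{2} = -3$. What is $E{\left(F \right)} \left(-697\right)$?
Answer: $-2709936$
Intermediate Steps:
$F = -6$ ($F = 2 \left(-3\right) = -6$)
$E{\left(J \right)} = 3 J^{4}$
$E{\left(F \right)} \left(-697\right) = 3 \left(-6\right)^{4} \left(-697\right) = 3 \cdot 1296 \left(-697\right) = 3888 \left(-697\right) = -2709936$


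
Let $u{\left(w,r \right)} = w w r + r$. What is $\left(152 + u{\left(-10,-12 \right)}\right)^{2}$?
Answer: $1123600$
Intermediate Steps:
$u{\left(w,r \right)} = r + r w^{2}$ ($u{\left(w,r \right)} = w^{2} r + r = r w^{2} + r = r + r w^{2}$)
$\left(152 + u{\left(-10,-12 \right)}\right)^{2} = \left(152 - 12 \left(1 + \left(-10\right)^{2}\right)\right)^{2} = \left(152 - 12 \left(1 + 100\right)\right)^{2} = \left(152 - 1212\right)^{2} = \left(-1060\right)^{2} = 1123600$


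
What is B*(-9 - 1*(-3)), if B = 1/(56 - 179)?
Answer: 2/41 ≈ 0.048781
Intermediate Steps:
B = -1/123 (B = 1/(-123) = -1/123 ≈ -0.0081301)
B*(-9 - 1*(-3)) = -(-9 - 1*(-3))/123 = -(-9 + 3)/123 = -1/123*(-6) = 2/41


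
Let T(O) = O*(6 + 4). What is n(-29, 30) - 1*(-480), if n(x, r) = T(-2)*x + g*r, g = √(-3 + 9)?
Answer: 1060 + 30*√6 ≈ 1133.5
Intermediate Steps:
g = √6 ≈ 2.4495
T(O) = 10*O (T(O) = O*10 = 10*O)
n(x, r) = -20*x + r*√6 (n(x, r) = (10*(-2))*x + √6*r = -20*x + r*√6)
n(-29, 30) - 1*(-480) = (-20*(-29) + 30*√6) - 1*(-480) = (580 + 30*√6) + 480 = 1060 + 30*√6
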